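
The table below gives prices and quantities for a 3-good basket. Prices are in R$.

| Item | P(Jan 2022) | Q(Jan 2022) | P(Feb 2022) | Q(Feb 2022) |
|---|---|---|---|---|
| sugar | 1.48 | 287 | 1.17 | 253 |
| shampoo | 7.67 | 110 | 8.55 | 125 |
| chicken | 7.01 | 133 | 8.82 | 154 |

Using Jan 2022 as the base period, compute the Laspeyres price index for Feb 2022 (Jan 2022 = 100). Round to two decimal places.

Laspeyres price index uses base-period quantities as weights.
ΣP(Feb 2022)·Q(Jan 2022) = 1.17×287 + 8.55×110 + 8.82×133 = 335.79 + 940.5 + 1173.06 = 2449.35
ΣP(Jan 2022)·Q(Jan 2022) = 1.48×287 + 7.67×110 + 7.01×133 = 424.76 + 843.7 + 932.33 = 2200.79
Index = 2449.35 / 2200.79 × 100 = 111.2941

111.29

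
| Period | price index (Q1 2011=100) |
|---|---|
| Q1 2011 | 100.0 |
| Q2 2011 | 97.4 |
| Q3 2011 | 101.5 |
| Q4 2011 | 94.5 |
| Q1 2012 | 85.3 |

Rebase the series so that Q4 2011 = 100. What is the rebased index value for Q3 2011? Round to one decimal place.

Rebased(Q3 2011) = 101.5 / 94.5 × 100 = 107.4074

107.4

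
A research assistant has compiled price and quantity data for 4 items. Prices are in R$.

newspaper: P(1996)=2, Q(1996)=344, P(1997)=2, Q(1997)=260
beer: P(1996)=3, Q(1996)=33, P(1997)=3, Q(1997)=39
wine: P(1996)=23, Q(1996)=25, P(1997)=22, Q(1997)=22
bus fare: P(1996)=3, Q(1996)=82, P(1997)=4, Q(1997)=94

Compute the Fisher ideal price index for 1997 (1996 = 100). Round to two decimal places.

104.30

Laspeyres component (base-period weights):
ΣP(1997)Q(1996) = 2×344 + 3×33 + 22×25 + 4×82 = 688 + 99 + 550 + 328 = 1665
ΣP(1996)Q(1996) = 2×344 + 3×33 + 23×25 + 3×82 = 688 + 99 + 575 + 246 = 1608
L = 1665 / 1608 × 100 = 103.5448
Paasche component (current-period weights):
ΣP(1997)Q(1997) = 2×260 + 3×39 + 22×22 + 4×94 = 520 + 117 + 484 + 376 = 1497
ΣP(1996)Q(1997) = 2×260 + 3×39 + 23×22 + 3×94 = 520 + 117 + 506 + 282 = 1425
P = 1497 / 1425 × 100 = 105.0526
Fisher = √(L × P) = √(103.5448 × 105.0526) = 104.2960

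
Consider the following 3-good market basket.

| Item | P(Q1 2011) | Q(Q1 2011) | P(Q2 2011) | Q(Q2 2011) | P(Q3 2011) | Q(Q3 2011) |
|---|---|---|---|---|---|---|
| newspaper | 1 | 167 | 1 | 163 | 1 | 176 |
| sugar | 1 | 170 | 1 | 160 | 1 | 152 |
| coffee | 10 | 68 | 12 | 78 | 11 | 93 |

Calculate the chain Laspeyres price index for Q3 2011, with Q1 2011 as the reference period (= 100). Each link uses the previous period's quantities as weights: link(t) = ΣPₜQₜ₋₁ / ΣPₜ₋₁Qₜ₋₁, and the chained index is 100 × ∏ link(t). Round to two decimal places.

Link Q1 2011→Q2 2011:
ΣP(Q2 2011)Q(Q1 2011) = 1×167 + 1×170 + 12×68 = 167 + 170 + 816 = 1153
ΣP(Q1 2011)Q(Q1 2011) = 1×167 + 1×170 + 10×68 = 167 + 170 + 680 = 1017
link = 1153/1017 = 1.133727
Link Q2 2011→Q3 2011:
ΣP(Q3 2011)Q(Q2 2011) = 1×163 + 1×160 + 11×78 = 163 + 160 + 858 = 1181
ΣP(Q2 2011)Q(Q2 2011) = 1×163 + 1×160 + 12×78 = 163 + 160 + 936 = 1259
link = 1181/1259 = 0.938046
Chained index = 100 × 1.133727 × 0.938046 = 106.3488

106.35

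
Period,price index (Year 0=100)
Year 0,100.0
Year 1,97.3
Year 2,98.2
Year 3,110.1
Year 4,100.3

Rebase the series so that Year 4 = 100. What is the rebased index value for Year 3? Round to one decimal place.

109.8

Rebased(Year 3) = 110.1 / 100.3 × 100 = 109.7707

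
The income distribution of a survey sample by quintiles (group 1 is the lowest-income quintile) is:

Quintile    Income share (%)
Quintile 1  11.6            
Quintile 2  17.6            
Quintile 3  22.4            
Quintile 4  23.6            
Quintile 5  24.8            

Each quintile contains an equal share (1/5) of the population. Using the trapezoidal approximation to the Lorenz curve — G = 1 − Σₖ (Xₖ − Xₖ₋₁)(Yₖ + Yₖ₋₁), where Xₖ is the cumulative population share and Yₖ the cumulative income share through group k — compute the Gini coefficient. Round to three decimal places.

0.130

Cumulative income shares Yₖ: 0.1160, 0.2920, 0.5160, 0.7520, 1.0000
Σ (Xₖ−Xₖ₋₁)(Yₖ+Yₖ₋₁) = (1/5)(0.1160+0.0000) + (1/5)(0.2920+0.1160) + (1/5)(0.5160+0.2920) + (1/5)(0.7520+0.5160) + (1/5)(1.0000+0.7520)
  = 0.0232 + 0.0816 + 0.1616 + 0.2536 + 0.3504 = 0.8704
G = 1 − 0.8704 = 0.1296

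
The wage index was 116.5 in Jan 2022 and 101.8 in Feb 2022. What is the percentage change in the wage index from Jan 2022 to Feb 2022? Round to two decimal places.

-12.62%

Change = (101.8 − 116.5) / 116.5 × 100
       = -14.7 / 116.5 × 100 = -12.6180%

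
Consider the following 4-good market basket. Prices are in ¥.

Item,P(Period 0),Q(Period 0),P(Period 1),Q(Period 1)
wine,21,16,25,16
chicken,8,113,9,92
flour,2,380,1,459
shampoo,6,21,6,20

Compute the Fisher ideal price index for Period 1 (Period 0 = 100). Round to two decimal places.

Laspeyres component (base-period weights):
ΣP(Period 1)Q(Period 0) = 25×16 + 9×113 + 1×380 + 6×21 = 400 + 1017 + 380 + 126 = 1923
ΣP(Period 0)Q(Period 0) = 21×16 + 8×113 + 2×380 + 6×21 = 336 + 904 + 760 + 126 = 2126
L = 1923 / 2126 × 100 = 90.4516
Paasche component (current-period weights):
ΣP(Period 1)Q(Period 1) = 25×16 + 9×92 + 1×459 + 6×20 = 400 + 828 + 459 + 120 = 1807
ΣP(Period 0)Q(Period 1) = 21×16 + 8×92 + 2×459 + 6×20 = 336 + 736 + 918 + 120 = 2110
P = 1807 / 2110 × 100 = 85.6398
Fisher = √(L × P) = √(90.4516 × 85.6398) = 88.0128

88.01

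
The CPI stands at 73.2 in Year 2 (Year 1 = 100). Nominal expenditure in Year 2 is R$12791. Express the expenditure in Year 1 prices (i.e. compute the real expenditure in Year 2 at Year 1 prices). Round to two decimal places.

17474.04

Real = Nominal ÷ (Index/100) = 12791 ÷ (73.2/100)
     = 12791 ÷ 0.732 = 17474.0437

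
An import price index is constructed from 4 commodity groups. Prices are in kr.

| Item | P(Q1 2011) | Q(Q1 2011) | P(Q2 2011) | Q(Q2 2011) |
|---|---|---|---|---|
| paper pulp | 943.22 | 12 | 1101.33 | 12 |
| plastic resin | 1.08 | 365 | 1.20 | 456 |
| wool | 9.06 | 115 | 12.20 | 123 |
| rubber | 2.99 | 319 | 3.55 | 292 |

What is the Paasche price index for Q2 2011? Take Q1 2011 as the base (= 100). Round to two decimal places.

Paasche price index uses current-period quantities as weights.
ΣP(Q2 2011)·Q(Q2 2011) = 1101.33×12 + 1.20×456 + 12.20×123 + 3.55×292 = 13215.96 + 547.2 + 1500.6 + 1036.6 = 16300.36
ΣP(Q1 2011)·Q(Q2 2011) = 943.22×12 + 1.08×456 + 9.06×123 + 2.99×292 = 11318.64 + 492.48 + 1114.38 + 873.08 = 13798.58
Index = 16300.36 / 13798.58 × 100 = 118.1307

118.13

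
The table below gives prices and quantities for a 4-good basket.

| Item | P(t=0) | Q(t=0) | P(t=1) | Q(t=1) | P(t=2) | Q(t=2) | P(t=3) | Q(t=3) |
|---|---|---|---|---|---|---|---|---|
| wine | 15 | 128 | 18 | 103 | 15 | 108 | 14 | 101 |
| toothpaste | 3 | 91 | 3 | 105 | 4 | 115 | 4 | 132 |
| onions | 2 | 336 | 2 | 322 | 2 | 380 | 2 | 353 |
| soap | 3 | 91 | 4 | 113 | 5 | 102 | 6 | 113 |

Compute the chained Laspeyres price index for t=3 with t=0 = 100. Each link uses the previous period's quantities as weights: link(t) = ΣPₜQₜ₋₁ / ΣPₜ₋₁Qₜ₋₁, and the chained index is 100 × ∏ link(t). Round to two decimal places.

Link t=0→t=1:
ΣP(t=1)Q(t=0) = 18×128 + 3×91 + 2×336 + 4×91 = 2304 + 273 + 672 + 364 = 3613
ΣP(t=0)Q(t=0) = 15×128 + 3×91 + 2×336 + 3×91 = 1920 + 273 + 672 + 273 = 3138
link = 3613/3138 = 1.151370
Link t=1→t=2:
ΣP(t=2)Q(t=1) = 15×103 + 4×105 + 2×322 + 5×113 = 1545 + 420 + 644 + 565 = 3174
ΣP(t=1)Q(t=1) = 18×103 + 3×105 + 2×322 + 4×113 = 1854 + 315 + 644 + 452 = 3265
link = 3174/3265 = 0.972129
Link t=2→t=3:
ΣP(t=3)Q(t=2) = 14×108 + 4×115 + 2×380 + 6×102 = 1512 + 460 + 760 + 612 = 3344
ΣP(t=2)Q(t=2) = 15×108 + 4×115 + 2×380 + 5×102 = 1620 + 460 + 760 + 510 = 3350
link = 3344/3350 = 0.998209
Chained index = 100 × 1.151370 × 0.972129 × 0.998209 = 111.7275

111.73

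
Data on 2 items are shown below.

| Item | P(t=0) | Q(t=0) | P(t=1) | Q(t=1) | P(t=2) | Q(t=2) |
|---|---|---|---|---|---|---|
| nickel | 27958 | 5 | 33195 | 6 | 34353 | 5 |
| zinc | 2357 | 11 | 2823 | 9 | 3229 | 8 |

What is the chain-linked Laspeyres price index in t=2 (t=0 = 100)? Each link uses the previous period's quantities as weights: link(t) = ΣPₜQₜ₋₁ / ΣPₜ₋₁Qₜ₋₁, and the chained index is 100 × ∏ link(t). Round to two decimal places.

Link t=0→t=1:
ΣP(t=1)Q(t=0) = 33195×5 + 2823×11 = 165975 + 31053 = 197028
ΣP(t=0)Q(t=0) = 27958×5 + 2357×11 = 139790 + 25927 = 165717
link = 197028/165717 = 1.188943
Link t=1→t=2:
ΣP(t=2)Q(t=1) = 34353×6 + 3229×9 = 206118 + 29061 = 235179
ΣP(t=1)Q(t=1) = 33195×6 + 2823×9 = 199170 + 25407 = 224577
link = 235179/224577 = 1.047209
Chained index = 100 × 1.188943 × 1.047209 = 124.5071

124.51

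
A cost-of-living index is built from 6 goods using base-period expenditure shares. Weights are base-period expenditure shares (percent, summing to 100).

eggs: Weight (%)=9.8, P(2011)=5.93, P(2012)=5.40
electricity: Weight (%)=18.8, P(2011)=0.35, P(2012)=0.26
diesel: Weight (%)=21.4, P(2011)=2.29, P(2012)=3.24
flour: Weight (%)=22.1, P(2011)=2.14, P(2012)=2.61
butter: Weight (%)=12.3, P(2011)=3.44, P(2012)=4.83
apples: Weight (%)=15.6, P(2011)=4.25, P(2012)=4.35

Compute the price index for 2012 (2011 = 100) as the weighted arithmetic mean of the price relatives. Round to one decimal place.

113.4

eggs: 9.8 × (5.40/5.93) = 9.8 × 0.910624 = 8.9241
electricity: 18.8 × (0.26/0.35) = 18.8 × 0.742857 = 13.9657
diesel: 21.4 × (3.24/2.29) = 21.4 × 1.414847 = 30.2777
flour: 22.1 × (2.61/2.14) = 22.1 × 1.219626 = 26.9537
butter: 12.3 × (4.83/3.44) = 12.3 × 1.404070 = 17.2701
apples: 15.6 × (4.35/4.25) = 15.6 × 1.023529 = 15.9671
Index = Σ wᵢ·(p₁ᵢ/p₀ᵢ) = 8.9241 + 13.9657 + 30.2777 + 26.9537 + 17.2701 + 15.9671 = 113.3584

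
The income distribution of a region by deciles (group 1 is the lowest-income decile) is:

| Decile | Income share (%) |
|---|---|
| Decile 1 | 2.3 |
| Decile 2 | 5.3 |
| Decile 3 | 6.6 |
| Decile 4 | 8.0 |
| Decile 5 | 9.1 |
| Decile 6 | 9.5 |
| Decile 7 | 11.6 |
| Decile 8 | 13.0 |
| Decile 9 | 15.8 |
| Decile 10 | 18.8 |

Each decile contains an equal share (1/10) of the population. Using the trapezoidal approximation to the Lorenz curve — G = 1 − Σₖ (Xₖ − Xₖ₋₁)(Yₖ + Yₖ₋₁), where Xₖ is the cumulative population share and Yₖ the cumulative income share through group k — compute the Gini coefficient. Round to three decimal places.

0.265

Cumulative income shares Yₖ: 0.0230, 0.0760, 0.1420, 0.2220, 0.3130, 0.4080, 0.5240, 0.6540, 0.8120, 1.0000
Σ (Xₖ−Xₖ₋₁)(Yₖ+Yₖ₋₁) = (1/10)(0.0230+0.0000) + (1/10)(0.0760+0.0230) + (1/10)(0.1420+0.0760) + (1/10)(0.2220+0.1420) + (1/10)(0.3130+0.2220) + (1/10)(0.4080+0.3130) + (1/10)(0.5240+0.4080) + (1/10)(0.6540+0.5240) + (1/10)(0.8120+0.6540) + (1/10)(1.0000+0.8120)
  = 0.0023 + 0.0099 + 0.0218 + 0.0364 + 0.0535 + 0.0721 + 0.0932 + 0.1178 + 0.1466 + 0.1812 = 0.7348
G = 1 − 0.7348 = 0.2652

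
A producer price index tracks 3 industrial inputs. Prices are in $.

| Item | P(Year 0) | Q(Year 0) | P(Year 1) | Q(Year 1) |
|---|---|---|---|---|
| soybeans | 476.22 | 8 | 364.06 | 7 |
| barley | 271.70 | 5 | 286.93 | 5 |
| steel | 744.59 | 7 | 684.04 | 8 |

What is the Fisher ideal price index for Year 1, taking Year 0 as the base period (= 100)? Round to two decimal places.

88.40

Laspeyres component (base-period weights):
ΣP(Year 1)Q(Year 0) = 364.06×8 + 286.93×5 + 684.04×7 = 2912.48 + 1434.65 + 4788.28 = 9135.41
ΣP(Year 0)Q(Year 0) = 476.22×8 + 271.70×5 + 744.59×7 = 3809.76 + 1358.5 + 5212.13 = 10380.39
L = 9135.41 / 10380.39 × 100 = 88.0064
Paasche component (current-period weights):
ΣP(Year 1)Q(Year 1) = 364.06×7 + 286.93×5 + 684.04×8 = 2548.42 + 1434.65 + 5472.32 = 9455.39
ΣP(Year 0)Q(Year 1) = 476.22×7 + 271.70×5 + 744.59×8 = 3333.54 + 1358.5 + 5956.72 = 10648.76
P = 9455.39 / 10648.76 × 100 = 88.7933
Fisher = √(L × P) = √(88.0064 × 88.7933) = 88.3990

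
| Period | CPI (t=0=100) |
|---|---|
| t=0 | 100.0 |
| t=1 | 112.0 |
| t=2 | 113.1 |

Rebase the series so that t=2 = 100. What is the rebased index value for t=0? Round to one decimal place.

88.4

Rebased(t=0) = 100.0 / 113.1 × 100 = 88.4173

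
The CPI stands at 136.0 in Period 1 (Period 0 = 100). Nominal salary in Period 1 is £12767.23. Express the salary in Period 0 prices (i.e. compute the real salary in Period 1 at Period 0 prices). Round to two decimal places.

Real = Nominal ÷ (Index/100) = 12767.23 ÷ (136.0/100)
     = 12767.23 ÷ 1.360 = 9387.6691

9387.67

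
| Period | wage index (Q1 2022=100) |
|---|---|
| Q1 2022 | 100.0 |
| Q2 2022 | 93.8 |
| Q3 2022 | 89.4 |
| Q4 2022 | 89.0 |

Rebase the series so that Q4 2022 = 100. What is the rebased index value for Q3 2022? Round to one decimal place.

100.4

Rebased(Q3 2022) = 89.4 / 89.0 × 100 = 100.4494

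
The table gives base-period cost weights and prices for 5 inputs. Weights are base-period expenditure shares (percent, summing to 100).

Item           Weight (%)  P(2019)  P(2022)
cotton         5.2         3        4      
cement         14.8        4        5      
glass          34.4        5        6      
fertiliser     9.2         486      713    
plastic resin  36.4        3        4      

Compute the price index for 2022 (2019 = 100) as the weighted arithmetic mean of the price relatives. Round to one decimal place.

128.7

cotton: 5.2 × (4/3) = 5.2 × 1.333333 = 6.9333
cement: 14.8 × (5/4) = 14.8 × 1.250000 = 18.5000
glass: 34.4 × (6/5) = 34.4 × 1.200000 = 41.2800
fertiliser: 9.2 × (713/486) = 9.2 × 1.467078 = 13.4971
plastic resin: 36.4 × (4/3) = 36.4 × 1.333333 = 48.5333
Index = Σ wᵢ·(p₁ᵢ/p₀ᵢ) = 6.9333 + 18.5000 + 41.2800 + 13.4971 + 48.5333 = 128.7438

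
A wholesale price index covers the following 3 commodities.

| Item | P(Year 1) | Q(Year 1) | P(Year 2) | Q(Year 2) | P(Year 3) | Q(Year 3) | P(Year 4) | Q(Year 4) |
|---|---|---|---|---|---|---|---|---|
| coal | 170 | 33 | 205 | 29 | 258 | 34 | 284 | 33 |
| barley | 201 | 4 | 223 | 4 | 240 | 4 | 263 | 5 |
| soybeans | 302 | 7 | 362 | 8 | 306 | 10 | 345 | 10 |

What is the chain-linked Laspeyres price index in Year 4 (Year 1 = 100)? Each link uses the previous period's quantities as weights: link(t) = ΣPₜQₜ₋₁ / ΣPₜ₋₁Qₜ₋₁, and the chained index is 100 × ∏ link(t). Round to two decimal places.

Link Year 1→Year 2:
ΣP(Year 2)Q(Year 1) = 205×33 + 223×4 + 362×7 = 6765 + 892 + 2534 = 10191
ΣP(Year 1)Q(Year 1) = 170×33 + 201×4 + 302×7 = 5610 + 804 + 2114 = 8528
link = 10191/8528 = 1.195005
Link Year 2→Year 3:
ΣP(Year 3)Q(Year 2) = 258×29 + 240×4 + 306×8 = 7482 + 960 + 2448 = 10890
ΣP(Year 2)Q(Year 2) = 205×29 + 223×4 + 362×8 = 5945 + 892 + 2896 = 9733
link = 10890/9733 = 1.118874
Link Year 3→Year 4:
ΣP(Year 4)Q(Year 3) = 284×34 + 263×4 + 345×10 = 9656 + 1052 + 3450 = 14158
ΣP(Year 3)Q(Year 3) = 258×34 + 240×4 + 306×10 = 8772 + 960 + 3060 = 12792
link = 14158/12792 = 1.106785
Chained index = 100 × 1.195005 × 1.118874 × 1.106785 = 147.9838

147.98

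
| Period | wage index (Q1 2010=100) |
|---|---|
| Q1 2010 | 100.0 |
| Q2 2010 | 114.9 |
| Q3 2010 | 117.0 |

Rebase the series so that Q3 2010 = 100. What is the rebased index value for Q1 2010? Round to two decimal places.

85.47

Rebased(Q1 2010) = 100.0 / 117.0 × 100 = 85.4701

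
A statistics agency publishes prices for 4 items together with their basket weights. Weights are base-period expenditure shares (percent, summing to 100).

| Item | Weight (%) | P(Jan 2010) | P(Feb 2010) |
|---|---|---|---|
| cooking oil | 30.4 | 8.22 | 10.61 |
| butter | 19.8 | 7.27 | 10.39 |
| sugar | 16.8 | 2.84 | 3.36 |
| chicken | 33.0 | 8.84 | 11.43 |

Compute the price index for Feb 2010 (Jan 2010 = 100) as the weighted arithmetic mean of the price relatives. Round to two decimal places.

cooking oil: 30.4 × (10.61/8.22) = 30.4 × 1.290754 = 39.2389
butter: 19.8 × (10.39/7.27) = 19.8 × 1.429161 = 28.2974
sugar: 16.8 × (3.36/2.84) = 16.8 × 1.183099 = 19.8761
chicken: 33.0 × (11.43/8.84) = 33.0 × 1.292986 = 42.6686
Index = Σ wᵢ·(p₁ᵢ/p₀ᵢ) = 39.2389 + 28.2974 + 19.8761 + 42.6686 = 130.0809

130.08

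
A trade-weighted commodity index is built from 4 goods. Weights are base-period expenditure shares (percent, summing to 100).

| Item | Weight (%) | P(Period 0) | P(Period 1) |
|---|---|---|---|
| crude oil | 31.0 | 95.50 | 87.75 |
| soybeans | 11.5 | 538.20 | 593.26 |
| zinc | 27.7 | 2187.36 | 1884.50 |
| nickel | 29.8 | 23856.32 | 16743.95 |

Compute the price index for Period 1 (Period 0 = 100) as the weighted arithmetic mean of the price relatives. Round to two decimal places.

85.94

crude oil: 31.0 × (87.75/95.50) = 31.0 × 0.918848 = 28.4843
soybeans: 11.5 × (593.26/538.20) = 11.5 × 1.102304 = 12.6765
zinc: 27.7 × (1884.50/2187.36) = 27.7 × 0.861541 = 23.8647
nickel: 29.8 × (16743.95/23856.32) = 29.8 × 0.701866 = 20.9156
Index = Σ wᵢ·(p₁ᵢ/p₀ᵢ) = 28.4843 + 12.6765 + 23.8647 + 20.9156 = 85.9411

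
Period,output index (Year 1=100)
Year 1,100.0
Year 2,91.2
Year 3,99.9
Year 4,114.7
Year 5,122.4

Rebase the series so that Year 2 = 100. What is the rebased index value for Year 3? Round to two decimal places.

109.54

Rebased(Year 3) = 99.9 / 91.2 × 100 = 109.5395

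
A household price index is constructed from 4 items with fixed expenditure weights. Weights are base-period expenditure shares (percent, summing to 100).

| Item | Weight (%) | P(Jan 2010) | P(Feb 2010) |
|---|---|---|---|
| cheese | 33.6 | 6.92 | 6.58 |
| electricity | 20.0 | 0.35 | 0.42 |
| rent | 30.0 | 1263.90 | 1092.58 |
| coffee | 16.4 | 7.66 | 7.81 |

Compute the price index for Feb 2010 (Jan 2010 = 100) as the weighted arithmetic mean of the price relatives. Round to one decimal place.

98.6

cheese: 33.6 × (6.58/6.92) = 33.6 × 0.950867 = 31.9491
electricity: 20.0 × (0.42/0.35) = 20.0 × 1.200000 = 24.0000
rent: 30.0 × (1092.58/1263.90) = 30.0 × 0.864451 = 25.9335
coffee: 16.4 × (7.81/7.66) = 16.4 × 1.019582 = 16.7211
Index = Σ wᵢ·(p₁ᵢ/p₀ᵢ) = 31.9491 + 24.0000 + 25.9335 + 16.7211 = 98.6038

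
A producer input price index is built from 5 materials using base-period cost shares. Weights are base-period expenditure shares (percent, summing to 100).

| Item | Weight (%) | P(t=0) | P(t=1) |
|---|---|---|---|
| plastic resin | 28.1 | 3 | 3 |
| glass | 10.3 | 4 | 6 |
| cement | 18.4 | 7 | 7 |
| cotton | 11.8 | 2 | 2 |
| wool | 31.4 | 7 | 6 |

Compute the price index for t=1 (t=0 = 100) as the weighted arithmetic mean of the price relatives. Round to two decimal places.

100.66

plastic resin: 28.1 × (3/3) = 28.1 × 1.000000 = 28.1000
glass: 10.3 × (6/4) = 10.3 × 1.500000 = 15.4500
cement: 18.4 × (7/7) = 18.4 × 1.000000 = 18.4000
cotton: 11.8 × (2/2) = 11.8 × 1.000000 = 11.8000
wool: 31.4 × (6/7) = 31.4 × 0.857143 = 26.9143
Index = Σ wᵢ·(p₁ᵢ/p₀ᵢ) = 28.1000 + 15.4500 + 18.4000 + 11.8000 + 26.9143 = 100.6643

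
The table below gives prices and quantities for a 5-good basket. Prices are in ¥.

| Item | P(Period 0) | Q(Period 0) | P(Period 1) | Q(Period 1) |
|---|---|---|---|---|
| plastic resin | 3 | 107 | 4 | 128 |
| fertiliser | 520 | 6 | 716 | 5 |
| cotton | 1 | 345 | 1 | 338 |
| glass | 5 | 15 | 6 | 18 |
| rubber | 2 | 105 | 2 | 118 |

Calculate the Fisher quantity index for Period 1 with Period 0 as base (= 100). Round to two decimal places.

89.26

Laspeyres component (base-period weights):
ΣP(Period 0)Q(Period 1) = 3×128 + 520×5 + 1×338 + 5×18 + 2×118 = 384 + 2600 + 338 + 90 + 236 = 3648
ΣP(Period 0)Q(Period 0) = 3×107 + 520×6 + 1×345 + 5×15 + 2×105 = 321 + 3120 + 345 + 75 + 210 = 4071
L = 3648 / 4071 × 100 = 89.6094
Paasche component (current-period weights):
ΣP(Period 1)Q(Period 1) = 4×128 + 716×5 + 1×338 + 6×18 + 2×118 = 512 + 3580 + 338 + 108 + 236 = 4774
ΣP(Period 1)Q(Period 0) = 4×107 + 716×6 + 1×345 + 6×15 + 2×105 = 428 + 4296 + 345 + 90 + 210 = 5369
P = 4774 / 5369 × 100 = 88.9179
Fisher = √(L × P) = √(89.6094 × 88.9179) = 89.2630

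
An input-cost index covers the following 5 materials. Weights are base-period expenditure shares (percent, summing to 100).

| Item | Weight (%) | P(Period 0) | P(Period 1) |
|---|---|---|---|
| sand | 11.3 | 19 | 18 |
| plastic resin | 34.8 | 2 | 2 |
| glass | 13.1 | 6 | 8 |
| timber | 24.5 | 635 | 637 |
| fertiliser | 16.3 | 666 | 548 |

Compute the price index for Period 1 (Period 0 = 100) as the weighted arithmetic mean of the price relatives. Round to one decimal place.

sand: 11.3 × (18/19) = 11.3 × 0.947368 = 10.7053
plastic resin: 34.8 × (2/2) = 34.8 × 1.000000 = 34.8000
glass: 13.1 × (8/6) = 13.1 × 1.333333 = 17.4667
timber: 24.5 × (637/635) = 24.5 × 1.003150 = 24.5772
fertiliser: 16.3 × (548/666) = 16.3 × 0.822823 = 13.4120
Index = Σ wᵢ·(p₁ᵢ/p₀ᵢ) = 10.7053 + 34.8000 + 17.4667 + 24.5772 + 13.4120 = 100.9611

101.0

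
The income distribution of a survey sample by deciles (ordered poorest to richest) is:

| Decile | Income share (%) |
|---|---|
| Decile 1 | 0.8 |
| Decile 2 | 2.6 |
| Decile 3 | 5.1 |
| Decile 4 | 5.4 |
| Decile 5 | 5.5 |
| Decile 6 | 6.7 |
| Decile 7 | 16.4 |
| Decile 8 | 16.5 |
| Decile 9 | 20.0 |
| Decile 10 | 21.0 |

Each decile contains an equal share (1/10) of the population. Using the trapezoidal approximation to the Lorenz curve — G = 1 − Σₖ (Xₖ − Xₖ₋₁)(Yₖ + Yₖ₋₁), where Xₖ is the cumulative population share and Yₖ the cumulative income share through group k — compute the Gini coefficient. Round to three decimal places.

0.395

Cumulative income shares Yₖ: 0.0080, 0.0340, 0.0850, 0.1390, 0.1940, 0.2610, 0.4250, 0.5900, 0.7900, 1.0000
Σ (Xₖ−Xₖ₋₁)(Yₖ+Yₖ₋₁) = (1/10)(0.0080+0.0000) + (1/10)(0.0340+0.0080) + (1/10)(0.0850+0.0340) + (1/10)(0.1390+0.0850) + (1/10)(0.1940+0.1390) + (1/10)(0.2610+0.1940) + (1/10)(0.4250+0.2610) + (1/10)(0.5900+0.4250) + (1/10)(0.7900+0.5900) + (1/10)(1.0000+0.7900)
  = 0.0008 + 0.0042 + 0.0119 + 0.0224 + 0.0333 + 0.0455 + 0.0686 + 0.1015 + 0.1380 + 0.1790 = 0.6052
G = 1 − 0.6052 = 0.3948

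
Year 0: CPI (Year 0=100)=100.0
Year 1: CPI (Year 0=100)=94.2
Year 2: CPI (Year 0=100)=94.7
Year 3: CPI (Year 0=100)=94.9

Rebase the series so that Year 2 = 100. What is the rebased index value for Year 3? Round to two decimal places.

Rebased(Year 3) = 94.9 / 94.7 × 100 = 100.2112

100.21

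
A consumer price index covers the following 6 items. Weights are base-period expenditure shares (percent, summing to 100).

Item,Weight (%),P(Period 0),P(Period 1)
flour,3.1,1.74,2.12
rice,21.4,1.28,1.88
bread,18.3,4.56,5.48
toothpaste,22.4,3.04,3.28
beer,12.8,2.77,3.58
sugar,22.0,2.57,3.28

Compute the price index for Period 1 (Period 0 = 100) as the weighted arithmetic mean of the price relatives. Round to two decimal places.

flour: 3.1 × (2.12/1.74) = 3.1 × 1.218391 = 3.7770
rice: 21.4 × (1.88/1.28) = 21.4 × 1.468750 = 31.4312
bread: 18.3 × (5.48/4.56) = 18.3 × 1.201754 = 21.9921
toothpaste: 22.4 × (3.28/3.04) = 22.4 × 1.078947 = 24.1684
beer: 12.8 × (3.58/2.77) = 12.8 × 1.292419 = 16.5430
sugar: 22.0 × (3.28/2.57) = 22.0 × 1.276265 = 28.0778
Index = Σ wᵢ·(p₁ᵢ/p₀ᵢ) = 3.7770 + 31.4312 + 21.9921 + 24.1684 + 16.5430 + 28.0778 = 125.9896

125.99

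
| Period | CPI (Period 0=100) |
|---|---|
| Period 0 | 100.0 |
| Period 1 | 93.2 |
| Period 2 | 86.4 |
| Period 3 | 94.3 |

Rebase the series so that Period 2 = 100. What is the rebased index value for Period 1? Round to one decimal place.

Rebased(Period 1) = 93.2 / 86.4 × 100 = 107.8704

107.9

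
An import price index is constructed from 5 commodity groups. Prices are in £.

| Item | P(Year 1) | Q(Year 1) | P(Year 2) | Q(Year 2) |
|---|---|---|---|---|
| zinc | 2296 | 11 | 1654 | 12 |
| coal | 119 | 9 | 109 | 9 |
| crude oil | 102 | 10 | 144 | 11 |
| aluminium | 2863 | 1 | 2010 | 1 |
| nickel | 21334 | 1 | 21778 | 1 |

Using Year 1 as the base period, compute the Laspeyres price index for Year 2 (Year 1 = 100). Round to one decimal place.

86.1

Laspeyres price index uses base-period quantities as weights.
ΣP(Year 2)·Q(Year 1) = 1654×11 + 109×9 + 144×10 + 2010×1 + 21778×1 = 18194 + 981 + 1440 + 2010 + 21778 = 44403
ΣP(Year 1)·Q(Year 1) = 2296×11 + 119×9 + 102×10 + 2863×1 + 21334×1 = 25256 + 1071 + 1020 + 2863 + 21334 = 51544
Index = 44403 / 51544 × 100 = 86.1458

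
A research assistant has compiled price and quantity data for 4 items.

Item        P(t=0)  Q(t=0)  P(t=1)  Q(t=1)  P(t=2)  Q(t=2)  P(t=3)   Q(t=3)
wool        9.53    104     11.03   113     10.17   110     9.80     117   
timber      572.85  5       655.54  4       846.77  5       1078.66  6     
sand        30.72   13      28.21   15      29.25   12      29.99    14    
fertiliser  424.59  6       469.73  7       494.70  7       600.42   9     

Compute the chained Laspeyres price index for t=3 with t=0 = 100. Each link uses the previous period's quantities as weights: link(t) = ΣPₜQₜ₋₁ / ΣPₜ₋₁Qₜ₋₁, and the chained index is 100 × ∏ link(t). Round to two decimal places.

149.91

Link t=0→t=1:
ΣP(t=1)Q(t=0) = 11.03×104 + 655.54×5 + 28.21×13 + 469.73×6 = 1147.12 + 3277.7 + 366.73 + 2818.38 = 7609.93
ΣP(t=0)Q(t=0) = 9.53×104 + 572.85×5 + 30.72×13 + 424.59×6 = 991.12 + 2864.25 + 399.36 + 2547.54 = 6802.27
link = 7609.93/6802.27 = 1.118734
Link t=1→t=2:
ΣP(t=2)Q(t=1) = 10.17×113 + 846.77×4 + 29.25×15 + 494.70×7 = 1149.21 + 3387.08 + 438.75 + 3462.9 = 8437.94
ΣP(t=1)Q(t=1) = 11.03×113 + 655.54×4 + 28.21×15 + 469.73×7 = 1246.39 + 2622.16 + 423.15 + 3288.11 = 7579.81
link = 8437.94/7579.81 = 1.113213
Link t=2→t=3:
ΣP(t=3)Q(t=2) = 9.80×110 + 1078.66×5 + 29.99×12 + 600.42×7 = 1078 + 5393.3 + 359.88 + 4202.94 = 11034.12
ΣP(t=2)Q(t=2) = 10.17×110 + 846.77×5 + 29.25×12 + 494.70×7 = 1118.7 + 4233.85 + 351 + 3462.9 = 9166.45
link = 11034.12/9166.45 = 1.203751
Chained index = 100 × 1.118734 × 1.113213 × 1.203751 = 149.9137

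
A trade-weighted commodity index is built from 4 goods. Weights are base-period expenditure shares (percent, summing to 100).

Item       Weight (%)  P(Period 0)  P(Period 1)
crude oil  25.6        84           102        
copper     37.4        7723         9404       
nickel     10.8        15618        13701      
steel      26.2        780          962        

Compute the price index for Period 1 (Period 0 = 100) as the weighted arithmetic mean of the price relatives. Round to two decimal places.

118.41

crude oil: 25.6 × (102/84) = 25.6 × 1.214286 = 31.0857
copper: 37.4 × (9404/7723) = 37.4 × 1.217662 = 45.5405
nickel: 10.8 × (13701/15618) = 10.8 × 0.877257 = 9.4744
steel: 26.2 × (962/780) = 26.2 × 1.233333 = 32.3133
Index = Σ wᵢ·(p₁ᵢ/p₀ᵢ) = 31.0857 + 45.5405 + 9.4744 + 32.3133 = 118.4140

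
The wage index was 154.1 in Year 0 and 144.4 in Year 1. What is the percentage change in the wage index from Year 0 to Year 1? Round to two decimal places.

Change = (144.4 − 154.1) / 154.1 × 100
       = -9.7 / 154.1 × 100 = -6.2946%

-6.29%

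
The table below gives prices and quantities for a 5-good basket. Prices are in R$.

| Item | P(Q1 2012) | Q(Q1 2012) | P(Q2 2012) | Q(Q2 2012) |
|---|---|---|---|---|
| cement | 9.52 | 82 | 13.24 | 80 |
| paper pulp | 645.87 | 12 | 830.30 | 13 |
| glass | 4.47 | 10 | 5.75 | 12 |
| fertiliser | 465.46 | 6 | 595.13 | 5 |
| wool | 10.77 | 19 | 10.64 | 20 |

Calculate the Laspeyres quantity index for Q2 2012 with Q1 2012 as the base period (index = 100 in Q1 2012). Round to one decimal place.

Laspeyres quantity index uses base-period prices as weights.
ΣP(Q1 2012)·Q(Q2 2012) = 9.52×80 + 645.87×13 + 4.47×12 + 465.46×5 + 10.77×20 = 761.6 + 8396.31 + 53.64 + 2327.3 + 215.4 = 11754.25
ΣP(Q1 2012)·Q(Q1 2012) = 9.52×82 + 645.87×12 + 4.47×10 + 465.46×6 + 10.77×19 = 780.64 + 7750.44 + 44.7 + 2792.76 + 204.63 = 11573.17
Index = 11754.25 / 11573.17 × 100 = 101.5647

101.6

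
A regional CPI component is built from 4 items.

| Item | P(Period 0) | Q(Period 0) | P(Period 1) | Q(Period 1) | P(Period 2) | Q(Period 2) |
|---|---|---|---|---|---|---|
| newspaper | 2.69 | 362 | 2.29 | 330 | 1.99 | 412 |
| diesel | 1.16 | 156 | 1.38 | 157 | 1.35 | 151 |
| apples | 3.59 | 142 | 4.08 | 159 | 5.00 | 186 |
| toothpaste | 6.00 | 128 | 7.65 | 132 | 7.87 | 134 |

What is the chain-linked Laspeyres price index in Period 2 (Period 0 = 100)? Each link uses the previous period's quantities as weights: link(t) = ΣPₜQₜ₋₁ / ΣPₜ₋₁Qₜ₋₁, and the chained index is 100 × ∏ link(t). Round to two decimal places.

109.91

Link Period 0→Period 1:
ΣP(Period 1)Q(Period 0) = 2.29×362 + 1.38×156 + 4.08×142 + 7.65×128 = 828.98 + 215.28 + 579.36 + 979.2 = 2602.82
ΣP(Period 0)Q(Period 0) = 2.69×362 + 1.16×156 + 3.59×142 + 6.00×128 = 973.78 + 180.96 + 509.78 + 768 = 2432.52
link = 2602.82/2432.52 = 1.070010
Link Period 1→Period 2:
ΣP(Period 2)Q(Period 1) = 1.99×330 + 1.35×157 + 5.00×159 + 7.87×132 = 656.7 + 211.95 + 795 + 1038.84 = 2702.49
ΣP(Period 1)Q(Period 1) = 2.29×330 + 1.38×157 + 4.08×159 + 7.65×132 = 755.7 + 216.66 + 648.72 + 1009.8 = 2630.88
link = 2702.49/2630.88 = 1.027219
Chained index = 100 × 1.070010 × 1.027219 = 109.9134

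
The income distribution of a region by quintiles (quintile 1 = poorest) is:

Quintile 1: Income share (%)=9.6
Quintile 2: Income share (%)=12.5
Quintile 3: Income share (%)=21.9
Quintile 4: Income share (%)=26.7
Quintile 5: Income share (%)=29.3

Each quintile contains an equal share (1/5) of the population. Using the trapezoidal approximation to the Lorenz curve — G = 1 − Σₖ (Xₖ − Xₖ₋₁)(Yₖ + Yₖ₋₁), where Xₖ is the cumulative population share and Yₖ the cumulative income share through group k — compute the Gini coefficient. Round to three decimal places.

0.214

Cumulative income shares Yₖ: 0.0960, 0.2210, 0.4400, 0.7070, 1.0000
Σ (Xₖ−Xₖ₋₁)(Yₖ+Yₖ₋₁) = (1/5)(0.0960+0.0000) + (1/5)(0.2210+0.0960) + (1/5)(0.4400+0.2210) + (1/5)(0.7070+0.4400) + (1/5)(1.0000+0.7070)
  = 0.0192 + 0.0634 + 0.1322 + 0.2294 + 0.3414 = 0.7856
G = 1 − 0.7856 = 0.2144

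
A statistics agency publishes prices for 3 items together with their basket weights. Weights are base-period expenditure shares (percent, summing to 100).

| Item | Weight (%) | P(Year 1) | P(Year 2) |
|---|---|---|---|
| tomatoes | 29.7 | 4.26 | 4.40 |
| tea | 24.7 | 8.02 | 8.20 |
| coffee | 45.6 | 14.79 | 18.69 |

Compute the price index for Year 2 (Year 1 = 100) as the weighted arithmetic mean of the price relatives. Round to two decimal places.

113.55

tomatoes: 29.7 × (4.40/4.26) = 29.7 × 1.032864 = 30.6761
tea: 24.7 × (8.20/8.02) = 24.7 × 1.022444 = 25.2544
coffee: 45.6 × (18.69/14.79) = 45.6 × 1.263692 = 57.6243
Index = Σ wᵢ·(p₁ᵢ/p₀ᵢ) = 30.6761 + 25.2544 + 57.6243 = 113.5548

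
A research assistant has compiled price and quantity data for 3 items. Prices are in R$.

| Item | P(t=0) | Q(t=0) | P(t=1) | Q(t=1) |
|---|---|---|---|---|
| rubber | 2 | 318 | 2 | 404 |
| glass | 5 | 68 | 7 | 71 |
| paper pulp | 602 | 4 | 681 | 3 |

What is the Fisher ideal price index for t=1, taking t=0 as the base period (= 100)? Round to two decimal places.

113.06

Laspeyres component (base-period weights):
ΣP(t=1)Q(t=0) = 2×318 + 7×68 + 681×4 = 636 + 476 + 2724 = 3836
ΣP(t=0)Q(t=0) = 2×318 + 5×68 + 602×4 = 636 + 340 + 2408 = 3384
L = 3836 / 3384 × 100 = 113.3570
Paasche component (current-period weights):
ΣP(t=1)Q(t=1) = 2×404 + 7×71 + 681×3 = 808 + 497 + 2043 = 3348
ΣP(t=0)Q(t=1) = 2×404 + 5×71 + 602×3 = 808 + 355 + 1806 = 2969
P = 3348 / 2969 × 100 = 112.7652
Fisher = √(L × P) = √(113.3570 × 112.7652) = 113.0607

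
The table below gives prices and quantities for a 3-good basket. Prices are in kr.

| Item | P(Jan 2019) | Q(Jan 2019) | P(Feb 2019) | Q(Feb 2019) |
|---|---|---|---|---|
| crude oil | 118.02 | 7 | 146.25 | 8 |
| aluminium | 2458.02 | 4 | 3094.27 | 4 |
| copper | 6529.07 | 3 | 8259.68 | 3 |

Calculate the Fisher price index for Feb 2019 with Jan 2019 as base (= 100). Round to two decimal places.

Laspeyres component (base-period weights):
ΣP(Feb 2019)Q(Jan 2019) = 146.25×7 + 3094.27×4 + 8259.68×3 = 1023.75 + 12377.08 + 24779.04 = 38179.87
ΣP(Jan 2019)Q(Jan 2019) = 118.02×7 + 2458.02×4 + 6529.07×3 = 826.14 + 9832.08 + 19587.21 = 30245.43
L = 38179.87 / 30245.43 × 100 = 126.2335
Paasche component (current-period weights):
ΣP(Feb 2019)Q(Feb 2019) = 146.25×8 + 3094.27×4 + 8259.68×3 = 1170 + 12377.08 + 24779.04 = 38326.12
ΣP(Jan 2019)Q(Feb 2019) = 118.02×8 + 2458.02×4 + 6529.07×3 = 944.16 + 9832.08 + 19587.21 = 30363.45
P = 38326.12 / 30363.45 × 100 = 126.2245
Fisher = √(L × P) = √(126.2335 × 126.2245) = 126.2290

126.23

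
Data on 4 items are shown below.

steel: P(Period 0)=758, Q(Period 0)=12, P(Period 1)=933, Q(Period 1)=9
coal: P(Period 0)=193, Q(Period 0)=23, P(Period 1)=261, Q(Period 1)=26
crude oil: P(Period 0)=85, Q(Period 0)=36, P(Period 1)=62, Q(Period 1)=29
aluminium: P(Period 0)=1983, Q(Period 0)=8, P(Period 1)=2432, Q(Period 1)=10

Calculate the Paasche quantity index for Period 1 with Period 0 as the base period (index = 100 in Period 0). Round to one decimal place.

Paasche quantity index uses current-period prices as weights.
ΣP(Period 1)·Q(Period 1) = 933×9 + 261×26 + 62×29 + 2432×10 = 8397 + 6786 + 1798 + 24320 = 41301
ΣP(Period 1)·Q(Period 0) = 933×12 + 261×23 + 62×36 + 2432×8 = 11196 + 6003 + 2232 + 19456 = 38887
Index = 41301 / 38887 × 100 = 106.2077

106.2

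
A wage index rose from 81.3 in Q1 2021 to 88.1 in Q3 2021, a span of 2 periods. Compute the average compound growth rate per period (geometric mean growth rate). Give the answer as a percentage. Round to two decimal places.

4.10%

Growth factor = (88.1/81.3)^(1/2) = (1.083641)^(1/2) = 1.040981
Growth rate = 1.040981 − 1 = 0.040981 = 4.0981%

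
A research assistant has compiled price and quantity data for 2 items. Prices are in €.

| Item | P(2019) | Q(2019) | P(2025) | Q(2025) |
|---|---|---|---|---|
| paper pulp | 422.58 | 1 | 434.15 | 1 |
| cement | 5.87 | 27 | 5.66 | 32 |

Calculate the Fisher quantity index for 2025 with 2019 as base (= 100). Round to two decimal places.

Laspeyres component (base-period weights):
ΣP(2019)Q(2025) = 422.58×1 + 5.87×32 = 422.58 + 187.84 = 610.42
ΣP(2019)Q(2019) = 422.58×1 + 5.87×27 = 422.58 + 158.49 = 581.07
L = 610.42 / 581.07 × 100 = 105.0510
Paasche component (current-period weights):
ΣP(2025)Q(2025) = 434.15×1 + 5.66×32 = 434.15 + 181.12 = 615.27
ΣP(2025)Q(2019) = 434.15×1 + 5.66×27 = 434.15 + 152.82 = 586.97
P = 615.27 / 586.97 × 100 = 104.8214
Fisher = √(L × P) = √(105.0510 × 104.8214) = 104.9361

104.94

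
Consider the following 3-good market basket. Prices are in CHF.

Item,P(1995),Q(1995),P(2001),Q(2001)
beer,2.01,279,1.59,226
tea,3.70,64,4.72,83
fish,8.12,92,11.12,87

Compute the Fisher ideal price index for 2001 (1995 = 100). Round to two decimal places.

115.79

Laspeyres component (base-period weights):
ΣP(2001)Q(1995) = 1.59×279 + 4.72×64 + 11.12×92 = 443.61 + 302.08 + 1023.04 = 1768.73
ΣP(1995)Q(1995) = 2.01×279 + 3.70×64 + 8.12×92 = 560.79 + 236.8 + 747.04 = 1544.63
L = 1768.73 / 1544.63 × 100 = 114.5083
Paasche component (current-period weights):
ΣP(2001)Q(2001) = 1.59×226 + 4.72×83 + 11.12×87 = 359.34 + 391.76 + 967.44 = 1718.54
ΣP(1995)Q(2001) = 2.01×226 + 3.70×83 + 8.12×87 = 454.26 + 307.1 + 706.44 = 1467.8
P = 1718.54 / 1467.8 × 100 = 117.0827
Fisher = √(L × P) = √(114.5083 × 117.0827) = 115.7884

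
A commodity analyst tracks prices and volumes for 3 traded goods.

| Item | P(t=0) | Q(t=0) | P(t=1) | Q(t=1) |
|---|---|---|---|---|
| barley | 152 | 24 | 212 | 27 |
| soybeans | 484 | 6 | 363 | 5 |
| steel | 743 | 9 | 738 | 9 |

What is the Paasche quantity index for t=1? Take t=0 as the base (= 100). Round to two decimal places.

101.96

Paasche quantity index uses current-period prices as weights.
ΣP(t=1)·Q(t=1) = 212×27 + 363×5 + 738×9 = 5724 + 1815 + 6642 = 14181
ΣP(t=1)·Q(t=0) = 212×24 + 363×6 + 738×9 = 5088 + 2178 + 6642 = 13908
Index = 14181 / 13908 × 100 = 101.9629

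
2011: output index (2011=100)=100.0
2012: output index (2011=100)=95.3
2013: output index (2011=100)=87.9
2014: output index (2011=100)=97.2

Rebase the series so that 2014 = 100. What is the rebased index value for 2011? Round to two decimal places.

102.88

Rebased(2011) = 100.0 / 97.2 × 100 = 102.8807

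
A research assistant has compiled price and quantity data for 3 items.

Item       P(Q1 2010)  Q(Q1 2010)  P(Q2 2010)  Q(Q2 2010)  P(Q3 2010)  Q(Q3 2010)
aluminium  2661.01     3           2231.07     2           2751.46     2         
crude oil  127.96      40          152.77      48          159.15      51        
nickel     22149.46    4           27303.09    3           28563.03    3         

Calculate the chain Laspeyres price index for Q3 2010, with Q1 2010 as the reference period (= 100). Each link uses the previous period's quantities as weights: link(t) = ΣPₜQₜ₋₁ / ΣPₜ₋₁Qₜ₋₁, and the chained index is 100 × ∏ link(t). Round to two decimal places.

Link Q1 2010→Q2 2010:
ΣP(Q2 2010)Q(Q1 2010) = 2231.07×3 + 152.77×40 + 27303.09×4 = 6693.21 + 6110.8 + 109212.36 = 122016.37
ΣP(Q1 2010)Q(Q1 2010) = 2661.01×3 + 127.96×40 + 22149.46×4 = 7983.03 + 5118.4 + 88597.84 = 101699.27
link = 122016.37/101699.27 = 1.199776
Link Q2 2010→Q3 2010:
ΣP(Q3 2010)Q(Q2 2010) = 2751.46×2 + 159.15×48 + 28563.03×3 = 5502.92 + 7639.2 + 85689.09 = 98831.21
ΣP(Q2 2010)Q(Q2 2010) = 2231.07×2 + 152.77×48 + 27303.09×3 = 4462.14 + 7332.96 + 81909.27 = 93704.37
link = 98831.21/93704.37 = 1.054713
Chained index = 100 × 1.199776 × 1.054713 = 126.5420

126.54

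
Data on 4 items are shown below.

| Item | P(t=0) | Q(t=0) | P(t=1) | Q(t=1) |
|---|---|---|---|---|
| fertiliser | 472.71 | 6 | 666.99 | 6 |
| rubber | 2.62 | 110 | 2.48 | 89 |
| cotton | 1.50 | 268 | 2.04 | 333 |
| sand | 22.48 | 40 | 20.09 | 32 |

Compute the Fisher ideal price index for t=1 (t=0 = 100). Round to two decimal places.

128.20

Laspeyres component (base-period weights):
ΣP(t=1)Q(t=0) = 666.99×6 + 2.48×110 + 2.04×268 + 20.09×40 = 4001.94 + 272.8 + 546.72 + 803.6 = 5625.06
ΣP(t=0)Q(t=0) = 472.71×6 + 2.62×110 + 1.50×268 + 22.48×40 = 2836.26 + 288.2 + 402 + 899.2 = 4425.66
L = 5625.06 / 4425.66 × 100 = 127.1010
Paasche component (current-period weights):
ΣP(t=1)Q(t=1) = 666.99×6 + 2.48×89 + 2.04×333 + 20.09×32 = 4001.94 + 220.72 + 679.32 + 642.88 = 5544.86
ΣP(t=0)Q(t=1) = 472.71×6 + 2.62×89 + 1.50×333 + 22.48×32 = 2836.26 + 233.18 + 499.5 + 719.36 = 4288.3
P = 5544.86 / 4288.3 × 100 = 129.3021
Fisher = √(L × P) = √(127.1010 × 129.3021) = 128.1968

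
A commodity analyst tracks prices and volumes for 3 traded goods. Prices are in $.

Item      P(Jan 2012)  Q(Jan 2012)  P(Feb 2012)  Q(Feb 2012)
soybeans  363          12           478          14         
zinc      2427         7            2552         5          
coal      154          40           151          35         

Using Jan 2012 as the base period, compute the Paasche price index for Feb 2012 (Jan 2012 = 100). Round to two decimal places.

109.42

Paasche price index uses current-period quantities as weights.
ΣP(Feb 2012)·Q(Feb 2012) = 478×14 + 2552×5 + 151×35 = 6692 + 12760 + 5285 = 24737
ΣP(Jan 2012)·Q(Feb 2012) = 363×14 + 2427×5 + 154×35 = 5082 + 12135 + 5390 = 22607
Index = 24737 / 22607 × 100 = 109.4219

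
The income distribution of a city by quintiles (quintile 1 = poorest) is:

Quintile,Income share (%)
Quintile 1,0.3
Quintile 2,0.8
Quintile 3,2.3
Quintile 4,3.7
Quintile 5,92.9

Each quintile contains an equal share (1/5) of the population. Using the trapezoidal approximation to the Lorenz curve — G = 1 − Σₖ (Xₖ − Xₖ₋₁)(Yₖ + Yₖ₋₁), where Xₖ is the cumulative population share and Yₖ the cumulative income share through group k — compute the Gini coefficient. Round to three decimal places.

Cumulative income shares Yₖ: 0.0030, 0.0110, 0.0340, 0.0710, 1.0000
Σ (Xₖ−Xₖ₋₁)(Yₖ+Yₖ₋₁) = (1/5)(0.0030+0.0000) + (1/5)(0.0110+0.0030) + (1/5)(0.0340+0.0110) + (1/5)(0.0710+0.0340) + (1/5)(1.0000+0.0710)
  = 0.0006 + 0.0028 + 0.0090 + 0.0210 + 0.2142 = 0.2476
G = 1 − 0.2476 = 0.7524

0.752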